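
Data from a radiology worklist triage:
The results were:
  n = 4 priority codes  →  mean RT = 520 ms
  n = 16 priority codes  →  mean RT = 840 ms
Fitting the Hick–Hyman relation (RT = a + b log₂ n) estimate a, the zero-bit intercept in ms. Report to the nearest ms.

200 ms

b = (RT₂ − RT₁)/(log₂ n₂ − log₂ n₁) = (840 − 520)/(4 − 2) = 160 ms/bit.
Intercept: a = 520 − 160·log₂(4) = 200.000 ms.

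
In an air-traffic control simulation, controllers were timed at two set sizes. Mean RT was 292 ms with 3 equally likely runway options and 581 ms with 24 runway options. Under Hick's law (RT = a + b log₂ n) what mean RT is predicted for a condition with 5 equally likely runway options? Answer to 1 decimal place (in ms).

363.0 ms

Fit slope and intercept:
  b = (581 − 292) / (log₂ 24 − log₂ 3) = 289 / (4.5850 − 1.5850) = 96.333 ms/bit
  a = 292 − 96.333 × 1.5850 = 139.315 ms
Then RT(5) = 139.315 + 96.333 × log₂ 5 = 139.315 + 96.333 × 2.3219 ≈ 362.994 ms.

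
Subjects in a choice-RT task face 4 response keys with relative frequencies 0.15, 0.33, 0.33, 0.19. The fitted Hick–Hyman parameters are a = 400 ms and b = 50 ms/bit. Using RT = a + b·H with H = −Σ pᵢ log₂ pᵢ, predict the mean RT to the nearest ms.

H = 0.15·log₂(1/0.15) + 0.33·log₂(1/0.33) + 0.33·log₂(1/0.33) + 0.19·log₂(1/0.19) = 1.9214 bits.
RT = 400 + 50 × 1.9214 = 496.07 ms.

496 ms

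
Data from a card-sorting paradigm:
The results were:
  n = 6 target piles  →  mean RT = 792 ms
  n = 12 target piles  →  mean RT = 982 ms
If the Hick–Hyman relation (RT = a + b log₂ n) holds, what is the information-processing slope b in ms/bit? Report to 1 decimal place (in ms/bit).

Slope: b = (982 − 792) / (log₂ 12 − log₂ 6) = 190/1.0000 = 190.000 ms/bit.

190.0 ms/bit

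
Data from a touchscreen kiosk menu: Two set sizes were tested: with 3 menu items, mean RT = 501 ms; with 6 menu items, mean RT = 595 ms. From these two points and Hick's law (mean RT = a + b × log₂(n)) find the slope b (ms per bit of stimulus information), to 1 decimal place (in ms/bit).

94.0 ms/bit

Slope: b = (595 − 501) / (log₂ 6 − log₂ 3) = 94/1.0000 = 94.000 ms/bit.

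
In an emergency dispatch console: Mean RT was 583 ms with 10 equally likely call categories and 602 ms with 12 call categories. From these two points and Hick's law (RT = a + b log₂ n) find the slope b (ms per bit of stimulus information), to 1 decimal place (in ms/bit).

72.2 ms/bit

The slope on a log₂ axis is (602 − 583) / (3.5850 − 3.3219) = 72.234 ms/bit.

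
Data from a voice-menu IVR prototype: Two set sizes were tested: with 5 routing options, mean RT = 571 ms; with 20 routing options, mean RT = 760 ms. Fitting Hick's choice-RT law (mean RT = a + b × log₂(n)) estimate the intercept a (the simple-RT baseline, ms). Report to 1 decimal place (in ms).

351.6 ms

The slope on a log₂ axis is (760 − 571) / (4.3219 − 2.3219) = 94.500 ms/bit.
Intercept: a = 571 − 94.500·log₂(5) = 351.578 ms.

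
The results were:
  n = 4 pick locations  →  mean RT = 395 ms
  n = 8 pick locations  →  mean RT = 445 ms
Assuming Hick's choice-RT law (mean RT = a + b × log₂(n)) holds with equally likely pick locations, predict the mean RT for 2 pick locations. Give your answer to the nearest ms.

Solve the two-equation system in a and b:
  b = (445 − 395) / (log₂ 8 − log₂ 4) = 50 / (3 − 2) = 50 ms/bit
  a = 395 − 50 × 2 = 295 ms
Then RT(2) = 295 + 50 × log₂ 2 = 295 + 50 × 1 ≈ 345.000 ms.

345 ms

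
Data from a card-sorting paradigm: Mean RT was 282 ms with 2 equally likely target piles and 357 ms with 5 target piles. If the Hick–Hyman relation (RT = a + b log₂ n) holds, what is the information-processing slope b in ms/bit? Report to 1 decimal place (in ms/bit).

The slope on a log₂ axis is (357 − 282) / (2.3219 − 1) = 56.735 ms/bit.

56.7 ms/bit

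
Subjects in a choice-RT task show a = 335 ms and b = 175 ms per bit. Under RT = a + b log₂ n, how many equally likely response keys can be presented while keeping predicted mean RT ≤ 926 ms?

10

Set 335 + 175·log₂ n ≤ 926 → log₂ n ≤ (926 − 335)/175 = 3.3771.
So n ≤ 2^3.3771 = 10.390; the largest integer n is 10.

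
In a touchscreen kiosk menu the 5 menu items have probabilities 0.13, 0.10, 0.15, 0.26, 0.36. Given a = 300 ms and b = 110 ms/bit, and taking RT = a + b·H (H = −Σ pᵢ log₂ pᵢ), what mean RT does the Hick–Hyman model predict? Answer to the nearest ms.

538 ms

H = 0.13·log₂(1/0.13) + 0.10·log₂(1/0.10) + 0.15·log₂(1/0.15) + 0.26·log₂(1/0.26) + 0.36·log₂(1/0.36) = 2.1613 bits.
RT = 300 + 110 × 2.1613 = 537.74 ms.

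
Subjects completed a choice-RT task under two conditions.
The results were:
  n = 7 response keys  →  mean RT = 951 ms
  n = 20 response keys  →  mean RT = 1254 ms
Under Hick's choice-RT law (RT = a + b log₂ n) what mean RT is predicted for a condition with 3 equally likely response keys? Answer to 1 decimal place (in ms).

706.5 ms

Solve the two-equation system in a and b:
  b = (1254 − 951) / (log₂ 20 − log₂ 7) = 303 / (4.3219 − 2.8074) = 200.056 ms/bit
  a = 951 − 200.056 × 2.8074 = 389.371 ms
Then RT(3) = 389.371 + 200.056 × log₂ 3 = 389.371 + 200.056 × 1.5850 ≈ 706.453 ms.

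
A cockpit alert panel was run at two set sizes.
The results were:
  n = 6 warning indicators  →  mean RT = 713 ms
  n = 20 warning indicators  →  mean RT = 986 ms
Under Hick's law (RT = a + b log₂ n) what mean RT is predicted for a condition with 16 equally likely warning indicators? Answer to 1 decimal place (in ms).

Solve the two-equation system in a and b:
  b = (986 − 713) / (log₂ 20 − log₂ 6) = 273 / (4.3219 − 2.5850) = 157.171 ms/bit
  a = 713 − 157.171 × 2.5850 = 306.720 ms
Then RT(16) = 306.720 + 157.171 × log₂ 16 = 306.720 + 157.171 × 4 ≈ 935.402 ms.

935.4 ms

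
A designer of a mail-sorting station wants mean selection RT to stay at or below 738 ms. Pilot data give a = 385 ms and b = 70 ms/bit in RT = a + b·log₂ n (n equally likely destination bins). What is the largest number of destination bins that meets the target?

Set 385 + 70·log₂ n ≤ 738 → log₂ n ≤ (738 − 385)/70 = 5.0429.
So n ≤ 2^5.0429 = 32.965; the largest integer n is 32.

32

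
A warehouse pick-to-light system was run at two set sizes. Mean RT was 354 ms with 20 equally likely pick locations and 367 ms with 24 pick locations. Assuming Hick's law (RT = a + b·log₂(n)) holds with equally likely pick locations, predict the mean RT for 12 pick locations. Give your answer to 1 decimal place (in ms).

317.6 ms

With log₂ n on the abscissa the relation is linear; from the two conditions:
  b = (367 − 354) / (log₂ 24 − log₂ 20) = 13 / (4.5850 − 4.3219) = 49.423 ms/bit
  a = 354 − 49.423 × 4.3219 = 140.397 ms
Then RT(12) = 140.397 + 49.423 × log₂ 12 = 140.397 + 49.423 × 3.5850 ≈ 317.577 ms.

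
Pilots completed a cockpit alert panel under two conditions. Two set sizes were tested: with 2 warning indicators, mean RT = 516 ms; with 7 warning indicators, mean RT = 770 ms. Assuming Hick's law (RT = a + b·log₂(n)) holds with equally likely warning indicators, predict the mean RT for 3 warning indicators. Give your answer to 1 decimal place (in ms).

598.2 ms

Fit slope and intercept:
  b = (770 − 516) / (log₂ 7 − log₂ 2) = 254 / (2.8074 − 1) = 140.537 ms/bit
  a = 516 − 140.537 × 1 = 375.463 ms
Then RT(3) = 375.463 + 140.537 × log₂ 3 = 375.463 + 140.537 × 1.5850 ≈ 598.209 ms.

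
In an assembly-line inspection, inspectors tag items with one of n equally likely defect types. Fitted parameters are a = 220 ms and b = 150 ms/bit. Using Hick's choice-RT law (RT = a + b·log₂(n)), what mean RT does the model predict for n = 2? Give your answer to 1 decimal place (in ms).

log₂(2) = 1 bits, so RT = 220 + 150 × 1 ≈ 370.000 ms.

370.0 ms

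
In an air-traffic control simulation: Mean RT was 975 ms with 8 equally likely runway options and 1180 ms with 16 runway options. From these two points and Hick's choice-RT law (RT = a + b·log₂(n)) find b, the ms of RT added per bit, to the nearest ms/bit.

205 ms/bit

b = (RT₂ − RT₁)/(log₂ n₂ − log₂ n₁) = (1180 − 975)/(4 − 3) = 205 ms/bit.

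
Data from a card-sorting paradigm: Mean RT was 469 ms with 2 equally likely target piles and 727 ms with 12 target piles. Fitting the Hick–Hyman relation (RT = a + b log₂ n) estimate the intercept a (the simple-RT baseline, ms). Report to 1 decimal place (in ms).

Slope: b = (727 − 469) / (log₂ 12 − log₂ 2) = 258/2.5850 = 99.808 ms/bit.
a = RT₁ − b·log₂ n₁ = 469 − 99.808 × 1 = 369.192 ms.

369.2 ms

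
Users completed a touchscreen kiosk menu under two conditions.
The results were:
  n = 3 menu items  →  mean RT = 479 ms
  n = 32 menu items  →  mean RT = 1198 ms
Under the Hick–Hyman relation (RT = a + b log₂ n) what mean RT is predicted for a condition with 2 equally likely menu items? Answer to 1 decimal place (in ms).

355.8 ms

Fit slope and intercept:
  b = (1198 − 479) / (log₂ 32 − log₂ 3) = 719 / (5 − 1.5850) = 210.539 ms/bit
  a = 479 − 210.539 × 1.5850 = 145.303 ms
Then RT(2) = 145.303 + 210.539 × log₂ 2 = 145.303 + 210.539 × 1 ≈ 355.842 ms.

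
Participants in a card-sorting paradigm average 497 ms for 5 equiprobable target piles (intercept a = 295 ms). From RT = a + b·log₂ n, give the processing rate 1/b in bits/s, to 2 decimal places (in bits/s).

b = (497 − 295)/log₂ 5 = 202/2.3219 = 86.997 ms per bit = 0.08700 s/bit; the reciprocal is 11.495 bits/s.

11.49 bits/s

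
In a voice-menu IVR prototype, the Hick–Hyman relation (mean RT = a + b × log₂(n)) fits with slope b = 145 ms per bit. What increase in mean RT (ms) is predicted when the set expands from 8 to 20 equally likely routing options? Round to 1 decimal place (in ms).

Only the slope matters, since a is common to both: ΔRT = b·log₂(n₂/n₁).
log₂(20) − log₂(8) = 4.3219 − 3 = 1.3219.
ΔRT = 145 × 1.3219 = 191.680 ms.

191.7 ms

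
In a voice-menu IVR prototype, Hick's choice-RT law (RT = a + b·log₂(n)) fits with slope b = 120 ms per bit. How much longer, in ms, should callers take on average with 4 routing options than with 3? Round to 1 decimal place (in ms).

49.8 ms

Only the slope matters, since a is common to both: ΔRT = b·log₂(n₂/n₁).
log₂(4) − log₂(3) = 2 − 1.5850 = 0.4150.
ΔRT = 120 × 0.4150 = 49.804 ms.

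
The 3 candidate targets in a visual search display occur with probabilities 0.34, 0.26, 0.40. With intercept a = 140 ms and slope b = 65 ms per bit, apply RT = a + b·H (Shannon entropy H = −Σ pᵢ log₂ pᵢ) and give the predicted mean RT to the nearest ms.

242 ms

H = 0.34·log₂(1/0.34) + 0.26·log₂(1/0.26) + 0.40·log₂(1/0.40) = 1.5632 bits.
RT = 140 + 65 × 1.5632 = 241.61 ms.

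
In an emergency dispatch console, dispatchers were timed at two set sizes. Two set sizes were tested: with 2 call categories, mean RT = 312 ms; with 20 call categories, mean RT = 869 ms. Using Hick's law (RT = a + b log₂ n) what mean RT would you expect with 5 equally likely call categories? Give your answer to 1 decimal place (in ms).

RT is linear in log₂ n, so two points fix the line:
  b = (869 − 312) / (log₂ 20 − log₂ 2) = 557 / (4.3219 − 1) = 167.674 ms/bit
  a = 312 − 167.674 × 1 = 144.326 ms
Then RT(5) = 144.326 + 167.674 × log₂ 5 = 144.326 + 167.674 × 2.3219 ≈ 533.653 ms.

533.7 ms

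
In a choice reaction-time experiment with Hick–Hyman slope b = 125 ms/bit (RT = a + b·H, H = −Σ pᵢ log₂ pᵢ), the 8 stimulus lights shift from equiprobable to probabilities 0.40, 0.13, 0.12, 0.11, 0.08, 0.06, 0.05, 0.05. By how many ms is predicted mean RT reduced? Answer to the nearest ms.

The RT saving is b·ΔH. Equiprobable H₀ = log₂(8) = 3.0000 bits; with the given probabilities H = 2.5960 bits.
b·(H₀ − H) = 125 × (3.0000 − 2.5960) = 50.50 ms.

50 ms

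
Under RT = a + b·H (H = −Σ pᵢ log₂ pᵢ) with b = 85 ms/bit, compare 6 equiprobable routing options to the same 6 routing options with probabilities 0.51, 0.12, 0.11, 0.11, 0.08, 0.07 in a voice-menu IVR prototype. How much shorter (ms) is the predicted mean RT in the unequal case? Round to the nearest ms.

39 ms

Equiprobable entropy H₀ = log₂ 6 = 2.5850 bits.
Skewed entropy H = −Σ pᵢ log₂ pᵢ = 2.1231 bits.
ΔRT = b·(H₀ − H) = 85 × 0.4618 = 39.26 ms.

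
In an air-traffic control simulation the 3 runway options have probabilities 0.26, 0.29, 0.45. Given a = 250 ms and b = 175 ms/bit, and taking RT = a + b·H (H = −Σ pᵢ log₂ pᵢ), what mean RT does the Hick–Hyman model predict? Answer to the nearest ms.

520 ms

Entropy contributions −pᵢ log₂ pᵢ: 0.5053, 0.5179, 0.5184; sum H = 1.5416 bits.
RT = a + bH = 250 + 175·1.5416 = 519.78 ms.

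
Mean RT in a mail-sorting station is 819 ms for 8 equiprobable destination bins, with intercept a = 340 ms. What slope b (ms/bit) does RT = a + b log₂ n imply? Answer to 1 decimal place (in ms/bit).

159.7 ms/bit

log₂(8) = 3 bits.
b = (RT − a)/log₂ n = (819 − 340) / 3 = 159.667 ms/bit.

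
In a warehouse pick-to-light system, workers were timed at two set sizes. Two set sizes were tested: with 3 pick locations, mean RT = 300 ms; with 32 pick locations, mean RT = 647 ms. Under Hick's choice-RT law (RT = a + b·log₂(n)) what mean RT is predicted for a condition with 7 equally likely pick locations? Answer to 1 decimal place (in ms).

RT is linear in log₂ n, so two points fix the line:
  b = (647 − 300) / (log₂ 32 − log₂ 3) = 347 / (5 − 1.5850) = 101.609 ms/bit
  a = 300 − 101.609 × 1.5850 = 138.953 ms
Then RT(7) = 138.953 + 101.609 × log₂ 7 = 138.953 + 101.609 × 2.8074 ≈ 424.207 ms.

424.2 ms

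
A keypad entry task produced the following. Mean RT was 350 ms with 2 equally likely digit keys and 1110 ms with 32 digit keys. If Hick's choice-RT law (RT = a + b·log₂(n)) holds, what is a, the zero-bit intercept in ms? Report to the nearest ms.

160 ms

The slope on a log₂ axis is (1110 − 350) / (5 − 1) = 190 ms/bit.
a = RT₁ − b·log₂ n₁ = 350 − 190 × 1 = 160.000 ms.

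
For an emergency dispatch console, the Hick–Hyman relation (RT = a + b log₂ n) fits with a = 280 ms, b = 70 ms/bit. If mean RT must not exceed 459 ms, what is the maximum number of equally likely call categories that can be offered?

Information budget: (459 − 280)/70 = 2.5571 bits, so n ≤ 2^2.5571 = 5.885 → at most 5.

5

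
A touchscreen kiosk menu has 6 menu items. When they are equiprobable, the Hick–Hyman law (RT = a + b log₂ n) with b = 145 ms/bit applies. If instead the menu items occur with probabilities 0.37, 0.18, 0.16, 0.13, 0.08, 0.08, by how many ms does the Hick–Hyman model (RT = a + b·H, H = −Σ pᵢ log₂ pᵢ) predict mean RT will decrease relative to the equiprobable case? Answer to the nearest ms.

Equiprobable entropy H₀ = log₂ 6 = 2.5850 bits.
Skewed entropy H = −Σ pᵢ log₂ pᵢ = 2.3647 bits.
ΔRT = b·(H₀ − H) = 145 × 0.2202 = 31.94 ms.

32 ms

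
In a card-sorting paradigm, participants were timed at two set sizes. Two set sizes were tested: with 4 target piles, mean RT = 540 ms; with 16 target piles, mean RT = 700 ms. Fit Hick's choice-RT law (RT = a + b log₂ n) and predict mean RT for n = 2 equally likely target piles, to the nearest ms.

Fit slope and intercept:
  b = (700 − 540) / (log₂ 16 − log₂ 4) = 160 / (4 − 2) = 80 ms/bit
  a = 540 − 80 × 2 = 380 ms
Then RT(2) = 380 + 80 × log₂ 2 = 380 + 80 × 1 ≈ 460.000 ms.

460 ms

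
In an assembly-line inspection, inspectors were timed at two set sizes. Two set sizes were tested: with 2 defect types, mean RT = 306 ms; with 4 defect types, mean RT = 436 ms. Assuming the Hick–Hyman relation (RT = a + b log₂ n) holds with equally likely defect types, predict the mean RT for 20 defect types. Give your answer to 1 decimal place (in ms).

737.9 ms

With log₂ n on the abscissa the relation is linear; from the two conditions:
  b = (436 − 306) / (log₂ 4 − log₂ 2) = 130 / (2 − 1) = 130.000 ms/bit
  a = 306 − 130.000 × 1 = 176.000 ms
Then RT(20) = 176.000 + 130.000 × log₂ 20 = 176.000 + 130.000 × 4.3219 ≈ 737.851 ms.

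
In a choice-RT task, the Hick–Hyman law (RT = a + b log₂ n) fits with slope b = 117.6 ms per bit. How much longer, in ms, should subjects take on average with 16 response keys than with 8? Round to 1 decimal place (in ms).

117.6 ms

The intercept a cancels: ΔRT = b·(log₂ n₂ − log₂ n₁) = b·log₂(n₂/n₁).
log₂(16) − log₂(8) = log₂(16/8) = log₂(2) = 1.
ΔRT = 117.6 × 1.0000 = 117.600 ms.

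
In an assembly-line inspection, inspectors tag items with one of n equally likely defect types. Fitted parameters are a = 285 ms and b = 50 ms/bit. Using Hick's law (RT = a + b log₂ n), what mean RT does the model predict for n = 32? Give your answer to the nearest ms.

535 ms

log₂(32) = 5 bits, so RT = 285 + 50 × 5 ≈ 535.000 ms.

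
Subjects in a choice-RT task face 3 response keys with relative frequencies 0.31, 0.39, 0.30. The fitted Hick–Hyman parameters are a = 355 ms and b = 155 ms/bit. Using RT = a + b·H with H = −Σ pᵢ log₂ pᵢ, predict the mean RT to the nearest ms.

H = 0.31·log₂(1/0.31) + 0.39·log₂(1/0.39) + 0.30·log₂(1/0.30) = 1.5747 bits.
RT = 355 + 155 × 1.5747 = 599.08 ms.

599 ms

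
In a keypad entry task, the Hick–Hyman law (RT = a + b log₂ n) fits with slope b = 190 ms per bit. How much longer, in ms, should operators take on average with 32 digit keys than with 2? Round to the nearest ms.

760 ms

ΔRT = (a + b log₂ n₂) − (a + b log₂ n₁) = b·(log₂ n₂ − log₂ n₁).
log₂(32) − log₂(2) = log₂(32/2) = log₂(16) = 4.
ΔRT = 190 × 4.0000 = 760.000 ms.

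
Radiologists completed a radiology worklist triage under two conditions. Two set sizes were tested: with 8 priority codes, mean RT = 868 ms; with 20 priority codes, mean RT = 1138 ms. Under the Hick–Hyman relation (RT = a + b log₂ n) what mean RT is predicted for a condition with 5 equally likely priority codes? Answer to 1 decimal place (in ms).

Solve the two-equation system in a and b:
  b = (1138 − 868) / (log₂ 20 − log₂ 8) = 270 / (4.3219 − 3) = 204.247 ms/bit
  a = 868 − 204.247 × 3 = 255.259 ms
Then RT(5) = 255.259 + 204.247 × log₂ 5 = 255.259 + 204.247 × 2.3219 ≈ 729.506 ms.

729.5 ms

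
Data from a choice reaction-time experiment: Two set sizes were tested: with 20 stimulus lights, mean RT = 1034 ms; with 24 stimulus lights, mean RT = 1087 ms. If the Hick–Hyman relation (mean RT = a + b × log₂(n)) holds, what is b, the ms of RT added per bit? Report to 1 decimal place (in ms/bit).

b = (RT₂ − RT₁)/(log₂ n₂ − log₂ n₁) = (1087 − 1034)/(4.5850 − 4.3219) = 201.495 ms/bit.

201.5 ms/bit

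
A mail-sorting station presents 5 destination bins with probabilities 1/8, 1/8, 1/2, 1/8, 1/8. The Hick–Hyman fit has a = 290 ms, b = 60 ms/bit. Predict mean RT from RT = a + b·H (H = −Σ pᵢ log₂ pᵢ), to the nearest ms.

410 ms

Each term −pᵢ log₂ pᵢ: 0.125·3 + 0.125·3 + 0.5·1 + 0.125·3 + 0.125·3; summed, H = 2.000 bits.
Mean RT = a + bH = 290 + 60·2.000 = 410.00 ms.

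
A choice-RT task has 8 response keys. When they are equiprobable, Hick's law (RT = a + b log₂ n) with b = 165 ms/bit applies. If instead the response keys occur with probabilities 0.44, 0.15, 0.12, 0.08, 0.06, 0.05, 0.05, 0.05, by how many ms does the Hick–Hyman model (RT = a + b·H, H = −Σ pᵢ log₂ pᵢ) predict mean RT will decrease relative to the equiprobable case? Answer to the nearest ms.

85 ms

Equiprobable entropy H₀ = log₂ 8 = 3.0000 bits.
Skewed entropy H = −Σ pᵢ log₂ pᵢ = 2.4821 bits.
ΔRT = b·(H₀ − H) = 165 × 0.5179 = 85.46 ms.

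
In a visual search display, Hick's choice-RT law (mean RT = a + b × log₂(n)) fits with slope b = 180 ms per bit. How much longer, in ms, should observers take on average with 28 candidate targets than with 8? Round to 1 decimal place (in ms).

Only the slope matters, since a is common to both: ΔRT = b·log₂(n₂/n₁).
log₂(28) − log₂(8) = 4.8074 − 3 = 1.8074.
ΔRT = 180 × 1.8074 = 325.324 ms.

325.3 ms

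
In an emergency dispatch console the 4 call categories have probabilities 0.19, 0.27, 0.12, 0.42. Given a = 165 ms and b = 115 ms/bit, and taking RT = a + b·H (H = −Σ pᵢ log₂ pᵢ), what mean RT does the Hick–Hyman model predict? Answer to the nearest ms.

379 ms

Entropy contributions −pᵢ log₂ pᵢ: 0.4552, 0.5100, 0.3671, 0.5256; sum H = 1.8580 bits.
RT = a + bH = 165 + 115·1.8580 = 378.67 ms.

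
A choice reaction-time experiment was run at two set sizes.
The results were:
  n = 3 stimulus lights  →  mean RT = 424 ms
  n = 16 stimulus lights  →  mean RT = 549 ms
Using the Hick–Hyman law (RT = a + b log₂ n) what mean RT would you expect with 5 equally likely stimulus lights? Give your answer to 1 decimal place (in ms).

With log₂ n on the abscissa the relation is linear; from the two conditions:
  b = (549 − 424) / (log₂ 16 − log₂ 3) = 125 / (4 − 1.5850) = 51.759 ms/bit
  a = 424 − 51.759 × 1.5850 = 341.964 ms
Then RT(5) = 341.964 + 51.759 × log₂ 5 = 341.964 + 51.759 × 2.3219 ≈ 462.145 ms.

462.1 ms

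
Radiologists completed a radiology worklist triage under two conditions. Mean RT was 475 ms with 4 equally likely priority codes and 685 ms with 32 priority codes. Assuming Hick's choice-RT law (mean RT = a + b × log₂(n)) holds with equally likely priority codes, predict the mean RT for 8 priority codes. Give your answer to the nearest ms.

Fit slope and intercept:
  b = (685 − 475) / (log₂ 32 − log₂ 4) = 210 / (5 − 2) = 70 ms/bit
  a = 475 − 70 × 2 = 335 ms
Then RT(8) = 335 + 70 × log₂ 8 = 335 + 70 × 3 ≈ 545.000 ms.

545 ms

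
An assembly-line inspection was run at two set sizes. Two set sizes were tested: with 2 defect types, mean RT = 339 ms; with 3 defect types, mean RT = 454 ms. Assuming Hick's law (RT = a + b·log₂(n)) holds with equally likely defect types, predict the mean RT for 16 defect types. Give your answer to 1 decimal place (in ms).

Fit slope and intercept:
  b = (454 − 339) / (log₂ 3 − log₂ 2) = 115 / (1.5850 − 1) = 196.594 ms/bit
  a = 339 − 196.594 × 1 = 142.406 ms
Then RT(16) = 142.406 + 196.594 × log₂ 16 = 142.406 + 196.594 × 4 ≈ 928.781 ms.

928.8 ms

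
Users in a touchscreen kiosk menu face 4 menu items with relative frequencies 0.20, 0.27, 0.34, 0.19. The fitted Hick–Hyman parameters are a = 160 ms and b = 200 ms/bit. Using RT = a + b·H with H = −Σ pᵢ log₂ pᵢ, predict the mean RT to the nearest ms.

H = 0.20·log₂(1/0.20) + 0.27·log₂(1/0.27) + 0.34·log₂(1/0.34) + 0.19·log₂(1/0.19) = 1.9588 bits.
RT = 160 + 200 × 1.9588 = 551.76 ms.

552 ms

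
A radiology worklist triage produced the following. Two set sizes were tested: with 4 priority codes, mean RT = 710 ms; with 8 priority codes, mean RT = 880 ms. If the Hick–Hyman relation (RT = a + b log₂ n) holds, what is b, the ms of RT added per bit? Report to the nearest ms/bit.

b = (RT₂ − RT₁)/(log₂ n₂ − log₂ n₁) = (880 − 710)/(3 − 2) = 170 ms/bit.

170 ms/bit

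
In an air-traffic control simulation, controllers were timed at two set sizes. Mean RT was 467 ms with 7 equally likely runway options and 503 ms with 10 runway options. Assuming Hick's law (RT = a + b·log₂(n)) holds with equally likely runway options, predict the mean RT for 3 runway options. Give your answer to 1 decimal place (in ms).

Fit slope and intercept:
  b = (503 − 467) / (log₂ 10 − log₂ 7) = 36 / (3.3219 − 2.8074) = 69.961 ms/bit
  a = 467 − 69.961 × 2.8074 = 270.595 ms
Then RT(3) = 270.595 + 69.961 × log₂ 3 = 270.595 + 69.961 × 1.5850 ≈ 381.480 ms.

381.5 ms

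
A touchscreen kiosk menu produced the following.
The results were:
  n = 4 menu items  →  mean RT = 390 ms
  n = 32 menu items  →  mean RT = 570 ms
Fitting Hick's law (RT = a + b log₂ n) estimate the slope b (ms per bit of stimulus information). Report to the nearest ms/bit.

60 ms/bit

Slope: b = (570 − 390) / (log₂ 32 − log₂ 4) = 180/3.0000 = 60 ms/bit.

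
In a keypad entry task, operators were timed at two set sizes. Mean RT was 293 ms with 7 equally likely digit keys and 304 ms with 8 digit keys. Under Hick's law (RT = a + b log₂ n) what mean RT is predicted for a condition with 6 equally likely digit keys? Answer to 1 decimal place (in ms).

280.3 ms

Fit slope and intercept:
  b = (304 − 293) / (log₂ 8 − log₂ 7) = 11 / (3 − 2.8074) = 57.100 ms/bit
  a = 293 − 57.100 × 2.8074 = 132.701 ms
Then RT(6) = 132.701 + 57.100 × log₂ 6 = 132.701 + 57.100 × 2.5850 ≈ 280.301 ms.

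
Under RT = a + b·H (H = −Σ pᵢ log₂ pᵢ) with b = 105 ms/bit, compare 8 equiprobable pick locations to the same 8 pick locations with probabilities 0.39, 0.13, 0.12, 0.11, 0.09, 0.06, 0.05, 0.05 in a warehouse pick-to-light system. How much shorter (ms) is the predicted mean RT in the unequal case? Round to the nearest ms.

Equiprobable entropy H₀ = log₂ 8 = 3.0000 bits.
Skewed entropy H = −Σ pᵢ log₂ pᵢ = 2.6182 bits.
ΔRT = b·(H₀ − H) = 105 × 0.3818 = 40.09 ms.

40 ms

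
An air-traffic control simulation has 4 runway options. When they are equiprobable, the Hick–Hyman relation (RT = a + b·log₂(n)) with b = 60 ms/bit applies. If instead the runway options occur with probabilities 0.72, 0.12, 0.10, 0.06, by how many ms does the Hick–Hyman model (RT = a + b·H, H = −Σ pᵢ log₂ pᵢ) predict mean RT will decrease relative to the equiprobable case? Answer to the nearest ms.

43 ms

Equiprobable entropy H₀ = log₂ 4 = 2.0000 bits.
Skewed entropy H = −Σ pᵢ log₂ pᵢ = 1.2840 bits.
ΔRT = b·(H₀ − H) = 60 × 0.7160 = 42.96 ms.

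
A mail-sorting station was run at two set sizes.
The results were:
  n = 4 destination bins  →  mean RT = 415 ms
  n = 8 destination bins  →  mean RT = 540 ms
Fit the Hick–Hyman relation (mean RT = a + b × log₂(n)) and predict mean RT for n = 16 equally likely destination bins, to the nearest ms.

Solve the two-equation system in a and b:
  b = (540 − 415) / (log₂ 8 − log₂ 4) = 125 / (3 − 2) = 125 ms/bit
  a = 415 − 125 × 2 = 165 ms
Then RT(16) = 165 + 125 × log₂ 16 = 165 + 125 × 4 ≈ 665.000 ms.

665 ms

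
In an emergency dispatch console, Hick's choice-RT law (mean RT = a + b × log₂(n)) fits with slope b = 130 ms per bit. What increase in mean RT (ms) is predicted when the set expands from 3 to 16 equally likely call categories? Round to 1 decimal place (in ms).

Only the slope matters, since a is common to both: ΔRT = b·log₂(n₂/n₁).
log₂(16) − log₂(3) = 4 − 1.5850 = 2.4150.
ΔRT = 130 × 2.4150 = 313.955 ms.

314.0 ms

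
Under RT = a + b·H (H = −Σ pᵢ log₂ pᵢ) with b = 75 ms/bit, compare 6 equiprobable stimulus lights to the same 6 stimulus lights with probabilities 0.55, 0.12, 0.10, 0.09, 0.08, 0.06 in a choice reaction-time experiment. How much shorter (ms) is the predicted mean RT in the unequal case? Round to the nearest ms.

42 ms

Equiprobable entropy H₀ = log₂ 6 = 2.5850 bits.
Skewed entropy H = −Σ pᵢ log₂ pᵢ = 2.0213 bits.
ΔRT = b·(H₀ − H) = 75 × 0.5636 = 42.27 ms.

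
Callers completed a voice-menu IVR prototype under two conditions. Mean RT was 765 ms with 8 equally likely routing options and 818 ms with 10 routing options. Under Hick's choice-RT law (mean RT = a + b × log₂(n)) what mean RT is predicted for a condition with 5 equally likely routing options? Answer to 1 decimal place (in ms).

653.4 ms

Solve the two-equation system in a and b:
  b = (818 − 765) / (log₂ 10 − log₂ 8) = 53 / (3.3219 − 3) = 164.633 ms/bit
  a = 765 − 164.633 × 3 = 271.101 ms
Then RT(5) = 271.101 + 164.633 × log₂ 5 = 271.101 + 164.633 × 2.3219 ≈ 653.367 ms.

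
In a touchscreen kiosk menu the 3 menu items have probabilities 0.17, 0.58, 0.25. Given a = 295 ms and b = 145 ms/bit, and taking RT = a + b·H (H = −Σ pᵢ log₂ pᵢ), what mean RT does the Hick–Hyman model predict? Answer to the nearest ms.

H = 0.17·log₂(1/0.17) + 0.58·log₂(1/0.58) + 0.25·log₂(1/0.25) = 1.3904 bits.
RT = 295 + 145 × 1.3904 = 496.61 ms.

497 ms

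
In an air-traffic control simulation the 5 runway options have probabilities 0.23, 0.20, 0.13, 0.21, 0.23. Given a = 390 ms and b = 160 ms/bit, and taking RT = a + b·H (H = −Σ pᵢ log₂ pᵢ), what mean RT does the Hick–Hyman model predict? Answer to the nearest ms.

Entropy contributions −pᵢ log₂ pᵢ: 0.4877, 0.4644, 0.3826, 0.4728, 0.4877; sum H = 2.2952 bits.
RT = a + bH = 390 + 160·2.2952 = 757.23 ms.

757 ms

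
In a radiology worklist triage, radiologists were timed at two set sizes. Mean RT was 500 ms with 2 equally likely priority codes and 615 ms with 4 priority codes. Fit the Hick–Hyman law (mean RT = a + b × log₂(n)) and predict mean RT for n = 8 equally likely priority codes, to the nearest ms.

With log₂ n on the abscissa the relation is linear; from the two conditions:
  b = (615 − 500) / (log₂ 4 − log₂ 2) = 115 / (2 − 1) = 115 ms/bit
  a = 500 − 115 × 1 = 385 ms
Then RT(8) = 385 + 115 × log₂ 8 = 385 + 115 × 3 ≈ 730.000 ms.

730 ms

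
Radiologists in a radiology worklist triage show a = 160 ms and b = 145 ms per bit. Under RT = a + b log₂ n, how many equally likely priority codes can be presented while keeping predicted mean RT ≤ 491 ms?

4

145·log₂ n ≤ 491 − 160 = 331, giving log₂ n ≤ 2.2828 and n ≤ 4.866. The largest whole number is 4.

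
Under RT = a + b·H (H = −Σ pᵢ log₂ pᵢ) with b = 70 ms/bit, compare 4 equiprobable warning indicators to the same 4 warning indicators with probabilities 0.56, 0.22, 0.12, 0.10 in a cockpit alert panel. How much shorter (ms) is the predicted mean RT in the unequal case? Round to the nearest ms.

25 ms

The RT saving is b·ΔH. Equiprobable H₀ = log₂(4) = 2.0000 bits; with the given probabilities H = 1.6483 bits.
b·(H₀ − H) = 70 × (2.0000 − 1.6483) = 24.62 ms.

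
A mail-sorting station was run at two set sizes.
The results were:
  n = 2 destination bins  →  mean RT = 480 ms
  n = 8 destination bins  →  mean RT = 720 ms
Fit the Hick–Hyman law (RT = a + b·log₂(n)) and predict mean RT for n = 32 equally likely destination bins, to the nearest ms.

Solve the two-equation system in a and b:
  b = (720 − 480) / (log₂ 8 − log₂ 2) = 240 / (3 − 1) = 120 ms/bit
  a = 480 − 120 × 1 = 360 ms
Then RT(32) = 360 + 120 × log₂ 32 = 360 + 120 × 5 ≈ 960.000 ms.

960 ms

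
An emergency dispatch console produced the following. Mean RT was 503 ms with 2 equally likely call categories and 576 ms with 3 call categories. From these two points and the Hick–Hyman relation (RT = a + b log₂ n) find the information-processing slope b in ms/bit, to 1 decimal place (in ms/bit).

124.8 ms/bit

b = (RT₂ − RT₁)/(log₂ n₂ − log₂ n₁) = (576 − 503)/(1.5850 − 1) = 124.794 ms/bit.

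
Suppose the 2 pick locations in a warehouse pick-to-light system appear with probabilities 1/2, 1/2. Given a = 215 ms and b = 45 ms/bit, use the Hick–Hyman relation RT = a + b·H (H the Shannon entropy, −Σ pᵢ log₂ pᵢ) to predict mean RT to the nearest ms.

Each term −pᵢ log₂ pᵢ: 0.5·1 + 0.5·1; summed, H = 1.000 bits.
Mean RT = a + bH = 215 + 45·1.000 = 260.00 ms.

260 ms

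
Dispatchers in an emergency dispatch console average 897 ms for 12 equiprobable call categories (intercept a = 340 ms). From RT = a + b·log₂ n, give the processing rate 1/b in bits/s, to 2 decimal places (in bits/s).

b = (897 − 340)/log₂ 12 = 557/3.5850 = 155.371 ms per bit = 0.15537 s/bit; the reciprocal is 6.436 bits/s.

6.44 bits/s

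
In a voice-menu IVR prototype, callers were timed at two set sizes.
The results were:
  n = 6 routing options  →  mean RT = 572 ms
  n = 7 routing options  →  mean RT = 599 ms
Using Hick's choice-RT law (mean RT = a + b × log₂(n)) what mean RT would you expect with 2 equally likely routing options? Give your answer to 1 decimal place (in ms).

Fit slope and intercept:
  b = (599 − 572) / (log₂ 7 − log₂ 6) = 27 / (2.8074 − 2.5850) = 121.407 ms/bit
  a = 572 − 121.407 × 2.5850 = 258.167 ms
Then RT(2) = 258.167 + 121.407 × log₂ 2 = 258.167 + 121.407 × 1 ≈ 379.574 ms.

379.6 ms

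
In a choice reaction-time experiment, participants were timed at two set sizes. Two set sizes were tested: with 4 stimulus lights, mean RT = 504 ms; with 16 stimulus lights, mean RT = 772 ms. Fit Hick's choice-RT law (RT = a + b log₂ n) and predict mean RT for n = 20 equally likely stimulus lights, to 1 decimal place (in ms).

RT is linear in log₂ n, so two points fix the line:
  b = (772 − 504) / (log₂ 16 − log₂ 4) = 268 / (4 − 2) = 134.000 ms/bit
  a = 504 − 134.000 × 2 = 236.000 ms
Then RT(20) = 236.000 + 134.000 × log₂ 20 = 236.000 + 134.000 × 4.3219 ≈ 815.138 ms.

815.1 ms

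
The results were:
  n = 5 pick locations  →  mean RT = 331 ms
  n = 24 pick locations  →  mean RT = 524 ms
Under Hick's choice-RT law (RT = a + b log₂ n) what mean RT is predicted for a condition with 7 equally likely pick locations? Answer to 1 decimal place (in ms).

372.4 ms

RT is linear in log₂ n, so two points fix the line:
  b = (524 − 331) / (log₂ 24 − log₂ 5) = 193 / (4.5850 − 2.3219) = 85.284 ms/bit
  a = 331 − 85.284 × 2.3219 = 132.977 ms
Then RT(7) = 132.977 + 85.284 × log₂ 7 = 132.977 + 85.284 × 2.8074 ≈ 372.399 ms.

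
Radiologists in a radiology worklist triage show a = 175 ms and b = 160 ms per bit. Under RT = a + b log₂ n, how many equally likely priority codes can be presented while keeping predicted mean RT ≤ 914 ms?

Information budget: (914 − 175)/160 = 4.6188 bits, so n ≤ 2^4.6188 = 24.569 → at most 24.

24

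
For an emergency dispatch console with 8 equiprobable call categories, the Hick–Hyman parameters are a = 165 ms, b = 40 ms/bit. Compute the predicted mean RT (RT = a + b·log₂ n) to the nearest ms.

log₂(8) = 3 bits, so RT = 165 + 40 × 3 ≈ 285.000 ms.

285 ms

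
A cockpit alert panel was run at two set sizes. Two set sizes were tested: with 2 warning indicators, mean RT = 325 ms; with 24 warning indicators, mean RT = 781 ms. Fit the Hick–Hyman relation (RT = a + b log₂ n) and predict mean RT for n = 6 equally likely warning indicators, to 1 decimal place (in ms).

526.6 ms

RT is linear in log₂ n, so two points fix the line:
  b = (781 − 325) / (log₂ 24 − log₂ 2) = 456 / (4.5850 − 1) = 127.198 ms/bit
  a = 325 − 127.198 × 1 = 197.802 ms
Then RT(6) = 197.802 + 127.198 × log₂ 6 = 197.802 + 127.198 × 2.5850 ≈ 526.604 ms.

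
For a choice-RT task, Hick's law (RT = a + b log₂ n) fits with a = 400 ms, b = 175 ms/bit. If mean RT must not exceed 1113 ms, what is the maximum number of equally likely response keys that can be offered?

Information budget: (1113 − 400)/175 = 4.0743 bits, so n ≤ 2^4.0743 = 16.845 → at most 16.

16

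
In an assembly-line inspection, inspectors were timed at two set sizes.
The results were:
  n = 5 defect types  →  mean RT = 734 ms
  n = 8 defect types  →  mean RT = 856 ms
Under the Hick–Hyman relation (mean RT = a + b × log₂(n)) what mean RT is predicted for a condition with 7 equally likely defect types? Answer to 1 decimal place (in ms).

With log₂ n on the abscissa the relation is linear; from the two conditions:
  b = (856 − 734) / (log₂ 8 − log₂ 5) = 122 / (3 − 2.3219) = 179.922 ms/bit
  a = 734 − 179.922 × 2.3219 = 316.234 ms
Then RT(7) = 316.234 + 179.922 × log₂ 7 = 316.234 + 179.922 × 2.8074 ≈ 821.339 ms.

821.3 ms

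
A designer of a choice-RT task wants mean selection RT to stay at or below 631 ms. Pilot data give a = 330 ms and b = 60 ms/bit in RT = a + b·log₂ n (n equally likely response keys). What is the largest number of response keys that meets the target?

32

Set 330 + 60·log₂ n ≤ 631 → log₂ n ≤ (631 − 330)/60 = 5.0167.
So n ≤ 2^5.0167 = 32.372; the largest integer n is 32.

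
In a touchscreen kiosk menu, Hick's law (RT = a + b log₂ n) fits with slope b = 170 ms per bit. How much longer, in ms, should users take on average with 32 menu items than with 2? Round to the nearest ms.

ΔRT = (a + b log₂ n₂) − (a + b log₂ n₁) = b·(log₂ n₂ − log₂ n₁).
log₂(32) − log₂(2) = log₂(32/2) = log₂(16) = 4.
ΔRT = 170 × 4.0000 = 680.000 ms.

680 ms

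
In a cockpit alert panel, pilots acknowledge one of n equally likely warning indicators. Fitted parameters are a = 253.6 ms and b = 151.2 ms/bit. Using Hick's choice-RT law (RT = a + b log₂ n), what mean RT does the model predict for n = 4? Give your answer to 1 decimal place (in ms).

556.0 ms

log₂(4) = 2 bits, so RT = 253.6 + 151.2 × 2 ≈ 556.000 ms.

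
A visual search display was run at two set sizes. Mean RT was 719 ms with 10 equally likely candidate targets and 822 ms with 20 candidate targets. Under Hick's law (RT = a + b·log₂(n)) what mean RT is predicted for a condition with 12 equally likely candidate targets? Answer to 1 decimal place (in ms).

746.1 ms

Fit slope and intercept:
  b = (822 − 719) / (log₂ 20 − log₂ 10) = 103 / (4.3219 − 3.3219) = 103.000 ms/bit
  a = 719 − 103.000 × 3.3219 = 376.841 ms
Then RT(12) = 376.841 + 103.000 × log₂ 12 = 376.841 + 103.000 × 3.5850 ≈ 746.093 ms.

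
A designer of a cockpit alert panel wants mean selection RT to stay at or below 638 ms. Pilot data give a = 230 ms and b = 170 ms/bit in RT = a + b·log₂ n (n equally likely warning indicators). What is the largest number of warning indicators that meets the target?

170·log₂ n ≤ 638 − 230 = 408, giving log₂ n ≤ 2.4000 and n ≤ 5.278. The largest whole number is 5.

5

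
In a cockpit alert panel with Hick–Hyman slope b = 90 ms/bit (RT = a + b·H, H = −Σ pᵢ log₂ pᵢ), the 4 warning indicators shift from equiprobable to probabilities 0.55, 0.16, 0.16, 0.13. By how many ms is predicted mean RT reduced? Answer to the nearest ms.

27 ms

The RT saving is b·ΔH. Equiprobable H₀ = log₂(4) = 2.0000 bits; with the given probabilities H = 1.7031 bits.
b·(H₀ − H) = 90 × (2.0000 − 1.7031) = 26.73 ms.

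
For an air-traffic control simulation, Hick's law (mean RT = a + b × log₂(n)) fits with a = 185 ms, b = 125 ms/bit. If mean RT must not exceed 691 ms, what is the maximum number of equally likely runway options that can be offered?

Set 185 + 125·log₂ n ≤ 691 → log₂ n ≤ (691 − 185)/125 = 4.0480.
So n ≤ 2^4.0480 = 16.541; the largest integer n is 16.

16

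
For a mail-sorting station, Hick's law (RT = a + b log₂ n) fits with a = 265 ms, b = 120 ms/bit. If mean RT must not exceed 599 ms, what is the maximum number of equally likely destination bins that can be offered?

6

Set 265 + 120·log₂ n ≤ 599 → log₂ n ≤ (599 − 265)/120 = 2.7833.
So n ≤ 2^2.7833 = 6.884; the largest integer n is 6.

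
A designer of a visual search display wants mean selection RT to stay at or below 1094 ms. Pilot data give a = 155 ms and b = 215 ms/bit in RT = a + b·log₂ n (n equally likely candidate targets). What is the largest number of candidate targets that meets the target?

20

Set 155 + 215·log₂ n ≤ 1094 → log₂ n ≤ (1094 − 155)/215 = 4.3674.
So n ≤ 2^4.3674 = 20.641; the largest integer n is 20.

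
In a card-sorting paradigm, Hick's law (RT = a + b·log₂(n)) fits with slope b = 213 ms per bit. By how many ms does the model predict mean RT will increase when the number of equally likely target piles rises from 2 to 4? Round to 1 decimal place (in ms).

The intercept a cancels: ΔRT = b·(log₂ n₂ − log₂ n₁) = b·log₂(n₂/n₁).
log₂(4) − log₂(2) = log₂(4/2) = log₂(2) = 1.
ΔRT = 213 × 1.0000 = 213.000 ms.

213.0 ms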